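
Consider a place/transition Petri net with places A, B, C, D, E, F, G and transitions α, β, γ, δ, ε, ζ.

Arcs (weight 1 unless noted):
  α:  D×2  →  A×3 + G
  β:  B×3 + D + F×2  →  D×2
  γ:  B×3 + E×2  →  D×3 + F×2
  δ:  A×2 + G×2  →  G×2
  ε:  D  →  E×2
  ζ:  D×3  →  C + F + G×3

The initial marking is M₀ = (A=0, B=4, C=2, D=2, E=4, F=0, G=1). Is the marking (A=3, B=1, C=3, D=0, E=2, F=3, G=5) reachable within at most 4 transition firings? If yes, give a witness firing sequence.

step 1: fire α:  (A=0, B=4, C=2, D=2, E=4, F=0, G=1) → (A=3, B=4, C=2, D=0, E=4, F=0, G=2)
step 2: fire γ:  (A=3, B=4, C=2, D=0, E=4, F=0, G=2) → (A=3, B=1, C=2, D=3, E=2, F=2, G=2)
step 3: fire ζ:  (A=3, B=1, C=2, D=3, E=2, F=2, G=2) → (A=3, B=1, C=3, D=0, E=2, F=3, G=5)

YES — reachable via ⟨α, γ, ζ⟩ (3 firings)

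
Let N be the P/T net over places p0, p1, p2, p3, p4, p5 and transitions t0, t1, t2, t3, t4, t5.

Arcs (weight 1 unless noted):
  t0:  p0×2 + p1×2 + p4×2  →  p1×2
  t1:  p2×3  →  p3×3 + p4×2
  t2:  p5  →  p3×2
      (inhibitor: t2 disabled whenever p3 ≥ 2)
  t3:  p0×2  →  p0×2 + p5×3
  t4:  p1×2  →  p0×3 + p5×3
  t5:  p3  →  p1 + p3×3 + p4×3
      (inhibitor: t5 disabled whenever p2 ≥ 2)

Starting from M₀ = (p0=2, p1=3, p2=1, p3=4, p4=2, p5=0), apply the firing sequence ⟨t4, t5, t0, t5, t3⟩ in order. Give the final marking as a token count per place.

(p0=3, p1=3, p2=1, p3=8, p4=6, p5=6)

step 1: fire t4:  (p0=2, p1=3, p2=1, p3=4, p4=2, p5=0) → (p0=5, p1=1, p2=1, p3=4, p4=2, p5=3)
step 2: fire t5:  (p0=5, p1=1, p2=1, p3=4, p4=2, p5=3) → (p0=5, p1=2, p2=1, p3=6, p4=5, p5=3)
step 3: fire t0:  (p0=5, p1=2, p2=1, p3=6, p4=5, p5=3) → (p0=3, p1=2, p2=1, p3=6, p4=3, p5=3)
step 4: fire t5:  (p0=3, p1=2, p2=1, p3=6, p4=3, p5=3) → (p0=3, p1=3, p2=1, p3=8, p4=6, p5=3)
step 5: fire t3:  (p0=3, p1=3, p2=1, p3=8, p4=6, p5=3) → (p0=3, p1=3, p2=1, p3=8, p4=6, p5=6)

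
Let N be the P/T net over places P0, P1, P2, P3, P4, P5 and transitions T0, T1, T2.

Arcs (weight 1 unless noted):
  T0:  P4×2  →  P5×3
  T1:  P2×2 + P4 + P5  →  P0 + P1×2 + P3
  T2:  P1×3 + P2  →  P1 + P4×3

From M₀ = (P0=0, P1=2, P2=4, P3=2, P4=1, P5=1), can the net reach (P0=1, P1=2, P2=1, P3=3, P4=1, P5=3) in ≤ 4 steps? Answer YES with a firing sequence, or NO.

YES — reachable via ⟨T1, T2, T0⟩ (3 firings)

step 1: fire T1:  (P0=0, P1=2, P2=4, P3=2, P4=1, P5=1) → (P0=1, P1=4, P2=2, P3=3, P4=0, P5=0)
step 2: fire T2:  (P0=1, P1=4, P2=2, P3=3, P4=0, P5=0) → (P0=1, P1=2, P2=1, P3=3, P4=3, P5=0)
step 3: fire T0:  (P0=1, P1=2, P2=1, P3=3, P4=3, P5=0) → (P0=1, P1=2, P2=1, P3=3, P4=1, P5=3)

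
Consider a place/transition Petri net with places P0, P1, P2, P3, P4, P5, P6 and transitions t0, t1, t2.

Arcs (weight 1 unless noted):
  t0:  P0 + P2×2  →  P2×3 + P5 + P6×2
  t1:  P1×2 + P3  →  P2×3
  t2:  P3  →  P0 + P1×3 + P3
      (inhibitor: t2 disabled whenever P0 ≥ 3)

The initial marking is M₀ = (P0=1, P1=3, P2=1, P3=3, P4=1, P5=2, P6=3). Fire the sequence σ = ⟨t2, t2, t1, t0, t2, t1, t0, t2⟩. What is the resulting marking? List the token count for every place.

(P0=3, P1=11, P2=9, P3=1, P4=1, P5=4, P6=7)

step 1: fire t2:  (P0=1, P1=3, P2=1, P3=3, P4=1, P5=2, P6=3) → (P0=2, P1=6, P2=1, P3=3, P4=1, P5=2, P6=3)
step 2: fire t2:  (P0=2, P1=6, P2=1, P3=3, P4=1, P5=2, P6=3) → (P0=3, P1=9, P2=1, P3=3, P4=1, P5=2, P6=3)
step 3: fire t1:  (P0=3, P1=9, P2=1, P3=3, P4=1, P5=2, P6=3) → (P0=3, P1=7, P2=4, P3=2, P4=1, P5=2, P6=3)
step 4: fire t0:  (P0=3, P1=7, P2=4, P3=2, P4=1, P5=2, P6=3) → (P0=2, P1=7, P2=5, P3=2, P4=1, P5=3, P6=5)
step 5: fire t2:  (P0=2, P1=7, P2=5, P3=2, P4=1, P5=3, P6=5) → (P0=3, P1=10, P2=5, P3=2, P4=1, P5=3, P6=5)
step 6: fire t1:  (P0=3, P1=10, P2=5, P3=2, P4=1, P5=3, P6=5) → (P0=3, P1=8, P2=8, P3=1, P4=1, P5=3, P6=5)
step 7: fire t0:  (P0=3, P1=8, P2=8, P3=1, P4=1, P5=3, P6=5) → (P0=2, P1=8, P2=9, P3=1, P4=1, P5=4, P6=7)
step 8: fire t2:  (P0=2, P1=8, P2=9, P3=1, P4=1, P5=4, P6=7) → (P0=3, P1=11, P2=9, P3=1, P4=1, P5=4, P6=7)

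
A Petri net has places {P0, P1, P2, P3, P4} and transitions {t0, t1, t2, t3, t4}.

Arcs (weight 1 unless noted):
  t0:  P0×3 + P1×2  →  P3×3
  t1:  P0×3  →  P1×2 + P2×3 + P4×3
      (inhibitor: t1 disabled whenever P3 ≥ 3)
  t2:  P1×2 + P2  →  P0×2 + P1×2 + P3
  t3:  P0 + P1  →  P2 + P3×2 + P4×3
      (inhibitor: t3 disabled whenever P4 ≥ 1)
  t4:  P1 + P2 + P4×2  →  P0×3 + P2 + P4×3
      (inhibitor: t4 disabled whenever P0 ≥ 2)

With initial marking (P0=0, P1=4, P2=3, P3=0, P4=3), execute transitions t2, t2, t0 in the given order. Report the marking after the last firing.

step 1: fire t2:  (P0=0, P1=4, P2=3, P3=0, P4=3) → (P0=2, P1=4, P2=2, P3=1, P4=3)
step 2: fire t2:  (P0=2, P1=4, P2=2, P3=1, P4=3) → (P0=4, P1=4, P2=1, P3=2, P4=3)
step 3: fire t0:  (P0=4, P1=4, P2=1, P3=2, P4=3) → (P0=1, P1=2, P2=1, P3=5, P4=3)

(P0=1, P1=2, P2=1, P3=5, P4=3)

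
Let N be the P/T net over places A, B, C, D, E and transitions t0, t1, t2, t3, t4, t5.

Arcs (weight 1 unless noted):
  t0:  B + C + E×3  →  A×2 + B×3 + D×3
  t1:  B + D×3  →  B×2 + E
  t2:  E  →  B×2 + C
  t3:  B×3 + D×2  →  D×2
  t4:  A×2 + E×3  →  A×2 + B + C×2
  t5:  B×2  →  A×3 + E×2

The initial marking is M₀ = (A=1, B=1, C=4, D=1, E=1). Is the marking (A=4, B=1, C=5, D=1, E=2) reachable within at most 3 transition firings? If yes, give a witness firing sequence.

YES — reachable via ⟨t2, t5⟩ (2 firings)

step 1: fire t2:  (A=1, B=1, C=4, D=1, E=1) → (A=1, B=3, C=5, D=1, E=0)
step 2: fire t5:  (A=1, B=3, C=5, D=1, E=0) → (A=4, B=1, C=5, D=1, E=2)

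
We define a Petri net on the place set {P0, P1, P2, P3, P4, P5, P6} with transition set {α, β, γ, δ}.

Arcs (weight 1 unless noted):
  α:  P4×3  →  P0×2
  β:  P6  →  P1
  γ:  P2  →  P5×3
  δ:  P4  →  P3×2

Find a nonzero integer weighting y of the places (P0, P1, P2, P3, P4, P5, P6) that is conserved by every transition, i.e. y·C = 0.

Incidence matrix C (rows=places, cols=transitions):
        α    β    γ    δ
   P0   2    0    0    0
   P1   0    1    0    0
   P2   0    0   -1    0
   P3   0    0    0    2
   P4  -3    0    0   -1
   P5   0    0    3    0
   P6   0   -1    0    0

Candidate y = [3, 0, 0, 1, 2, 0, 0]; check y·C column-wise:
  col α: 3·2 + 1·0 + 2·-3 = 0
  col β: 3·0 + 0·1 + 1·0 + 2·0 + 0·-1 = 0
  col γ: 3·0 + 0·-1 + 1·0 + 2·0 + 0·3 = 0
  col δ: 3·0 + 1·2 + 2·-1 = 0

y = (P0:3, P1:0, P2:0, P3:1, P4:2, P5:0, P6:0)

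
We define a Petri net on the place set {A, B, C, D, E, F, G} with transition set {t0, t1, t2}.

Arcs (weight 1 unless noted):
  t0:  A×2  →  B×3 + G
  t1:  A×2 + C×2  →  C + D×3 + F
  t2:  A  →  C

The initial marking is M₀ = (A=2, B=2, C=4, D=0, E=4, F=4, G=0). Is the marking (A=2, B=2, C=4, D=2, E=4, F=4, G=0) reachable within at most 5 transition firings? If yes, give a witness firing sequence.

depth 0: 1 marking
depth 1: 4 markings reached so far
depth 2: 5 markings reached so far
depth 3: 5 markings reached so far
(frontier empty at depth 3; search complete)
target is not among the 5 markings reachable within 5 steps

NO — not reachable within 5 firings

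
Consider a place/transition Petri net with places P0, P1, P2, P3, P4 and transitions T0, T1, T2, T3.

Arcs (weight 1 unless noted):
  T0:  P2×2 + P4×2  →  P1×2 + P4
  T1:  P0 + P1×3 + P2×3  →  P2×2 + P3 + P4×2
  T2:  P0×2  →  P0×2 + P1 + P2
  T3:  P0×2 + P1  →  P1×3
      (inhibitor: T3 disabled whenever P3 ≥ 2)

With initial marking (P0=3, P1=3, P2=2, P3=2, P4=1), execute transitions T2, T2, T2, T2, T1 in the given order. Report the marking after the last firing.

(P0=2, P1=4, P2=5, P3=3, P4=3)

step 1: fire T2:  (P0=3, P1=3, P2=2, P3=2, P4=1) → (P0=3, P1=4, P2=3, P3=2, P4=1)
step 2: fire T2:  (P0=3, P1=4, P2=3, P3=2, P4=1) → (P0=3, P1=5, P2=4, P3=2, P4=1)
step 3: fire T2:  (P0=3, P1=5, P2=4, P3=2, P4=1) → (P0=3, P1=6, P2=5, P3=2, P4=1)
step 4: fire T2:  (P0=3, P1=6, P2=5, P3=2, P4=1) → (P0=3, P1=7, P2=6, P3=2, P4=1)
step 5: fire T1:  (P0=3, P1=7, P2=6, P3=2, P4=1) → (P0=2, P1=4, P2=5, P3=3, P4=3)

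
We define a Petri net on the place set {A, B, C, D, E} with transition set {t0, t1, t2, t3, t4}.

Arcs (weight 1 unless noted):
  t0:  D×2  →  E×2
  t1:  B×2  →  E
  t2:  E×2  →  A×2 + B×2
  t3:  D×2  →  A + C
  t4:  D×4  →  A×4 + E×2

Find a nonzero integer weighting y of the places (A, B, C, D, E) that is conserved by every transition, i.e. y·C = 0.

y = (A:1, B:1, C:3, D:2, E:2)

Incidence matrix C (rows=places, cols=transitions):
       t0   t1   t2   t3   t4
    A   0    0    2    1    4
    B   0   -2    2    0    0
    C   0    0    0    1    0
    D  -2    0    0   -2   -4
    E   2    1   -2    0    2

Candidate y = [1, 1, 3, 2, 2]; check y·C column-wise:
  col t0: 1·0 + 1·0 + 3·0 + 2·-2 + 2·2 = 0
  col t1: 1·0 + 1·-2 + 3·0 + 2·0 + 2·1 = 0
  col t2: 1·2 + 1·2 + 3·0 + 2·0 + 2·-2 = 0
  col t3: 1·1 + 1·0 + 3·1 + 2·-2 + 2·0 = 0
  col t4: 1·4 + 1·0 + 3·0 + 2·-4 + 2·2 = 0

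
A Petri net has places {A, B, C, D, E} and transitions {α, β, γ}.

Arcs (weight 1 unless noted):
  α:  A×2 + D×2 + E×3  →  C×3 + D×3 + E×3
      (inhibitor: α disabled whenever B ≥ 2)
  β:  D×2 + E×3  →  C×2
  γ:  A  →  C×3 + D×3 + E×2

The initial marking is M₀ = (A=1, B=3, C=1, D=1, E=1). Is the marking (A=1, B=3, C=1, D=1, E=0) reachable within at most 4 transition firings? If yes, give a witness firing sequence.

NO — not reachable within 4 firings

depth 0: 1 marking
depth 1: 2 markings reached so far
depth 2: 3 markings reached so far
depth 3: 3 markings reached so far
(frontier empty at depth 3; search complete)
target is not among the 3 markings reachable within 4 steps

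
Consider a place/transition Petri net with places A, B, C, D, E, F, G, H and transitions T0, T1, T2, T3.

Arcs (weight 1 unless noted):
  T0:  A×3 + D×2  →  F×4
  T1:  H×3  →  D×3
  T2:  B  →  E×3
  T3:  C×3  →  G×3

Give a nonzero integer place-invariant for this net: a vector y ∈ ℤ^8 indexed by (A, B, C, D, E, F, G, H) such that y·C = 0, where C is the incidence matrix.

y = (A:0, B:3, C:0, D:0, E:1, F:0, G:0, H:0)

Incidence matrix C (rows=places, cols=transitions):
       T0   T1   T2   T3
    A  -3    0    0    0
    B   0    0   -1    0
    C   0    0    0   -3
    D  -2    3    0    0
    E   0    0    3    0
    F   4    0    0    0
    G   0    0    0    3
    H   0   -3    0    0

Candidate y = [0, 3, 0, 0, 1, 0, 0, 0]; check y·C column-wise:
  col T0: 0·-3 + 3·0 + 0·-2 + 1·0 + 0·4 = 0
  col T1: 3·0 + 0·3 + 1·0 + 0·-3 = 0
  col T2: 3·-1 + 1·3 = 0
  col T3: 3·0 + 0·-3 + 1·0 + 0·3 = 0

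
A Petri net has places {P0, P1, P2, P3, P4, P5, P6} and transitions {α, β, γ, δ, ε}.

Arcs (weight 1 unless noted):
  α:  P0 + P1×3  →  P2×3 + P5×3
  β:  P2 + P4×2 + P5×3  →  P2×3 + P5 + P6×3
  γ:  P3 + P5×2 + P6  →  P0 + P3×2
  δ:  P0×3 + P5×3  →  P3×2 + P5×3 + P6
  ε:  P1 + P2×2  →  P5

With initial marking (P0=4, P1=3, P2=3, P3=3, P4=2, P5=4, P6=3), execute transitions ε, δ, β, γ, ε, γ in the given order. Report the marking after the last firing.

(P0=3, P1=1, P2=1, P3=7, P4=0, P5=0, P6=5)

step 1: fire ε:  (P0=4, P1=3, P2=3, P3=3, P4=2, P5=4, P6=3) → (P0=4, P1=2, P2=1, P3=3, P4=2, P5=5, P6=3)
step 2: fire δ:  (P0=4, P1=2, P2=1, P3=3, P4=2, P5=5, P6=3) → (P0=1, P1=2, P2=1, P3=5, P4=2, P5=5, P6=4)
step 3: fire β:  (P0=1, P1=2, P2=1, P3=5, P4=2, P5=5, P6=4) → (P0=1, P1=2, P2=3, P3=5, P4=0, P5=3, P6=7)
step 4: fire γ:  (P0=1, P1=2, P2=3, P3=5, P4=0, P5=3, P6=7) → (P0=2, P1=2, P2=3, P3=6, P4=0, P5=1, P6=6)
step 5: fire ε:  (P0=2, P1=2, P2=3, P3=6, P4=0, P5=1, P6=6) → (P0=2, P1=1, P2=1, P3=6, P4=0, P5=2, P6=6)
step 6: fire γ:  (P0=2, P1=1, P2=1, P3=6, P4=0, P5=2, P6=6) → (P0=3, P1=1, P2=1, P3=7, P4=0, P5=0, P6=5)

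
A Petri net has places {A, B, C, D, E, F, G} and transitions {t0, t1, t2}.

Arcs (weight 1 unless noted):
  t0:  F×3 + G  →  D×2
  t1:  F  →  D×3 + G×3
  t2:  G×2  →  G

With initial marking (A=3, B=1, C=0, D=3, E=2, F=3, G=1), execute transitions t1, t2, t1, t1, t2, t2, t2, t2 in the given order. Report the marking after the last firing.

step 1: fire t1:  (A=3, B=1, C=0, D=3, E=2, F=3, G=1) → (A=3, B=1, C=0, D=6, E=2, F=2, G=4)
step 2: fire t2:  (A=3, B=1, C=0, D=6, E=2, F=2, G=4) → (A=3, B=1, C=0, D=6, E=2, F=2, G=3)
step 3: fire t1:  (A=3, B=1, C=0, D=6, E=2, F=2, G=3) → (A=3, B=1, C=0, D=9, E=2, F=1, G=6)
step 4: fire t1:  (A=3, B=1, C=0, D=9, E=2, F=1, G=6) → (A=3, B=1, C=0, D=12, E=2, F=0, G=9)
step 5: fire t2:  (A=3, B=1, C=0, D=12, E=2, F=0, G=9) → (A=3, B=1, C=0, D=12, E=2, F=0, G=8)
step 6: fire t2:  (A=3, B=1, C=0, D=12, E=2, F=0, G=8) → (A=3, B=1, C=0, D=12, E=2, F=0, G=7)
step 7: fire t2:  (A=3, B=1, C=0, D=12, E=2, F=0, G=7) → (A=3, B=1, C=0, D=12, E=2, F=0, G=6)
step 8: fire t2:  (A=3, B=1, C=0, D=12, E=2, F=0, G=6) → (A=3, B=1, C=0, D=12, E=2, F=0, G=5)

(A=3, B=1, C=0, D=12, E=2, F=0, G=5)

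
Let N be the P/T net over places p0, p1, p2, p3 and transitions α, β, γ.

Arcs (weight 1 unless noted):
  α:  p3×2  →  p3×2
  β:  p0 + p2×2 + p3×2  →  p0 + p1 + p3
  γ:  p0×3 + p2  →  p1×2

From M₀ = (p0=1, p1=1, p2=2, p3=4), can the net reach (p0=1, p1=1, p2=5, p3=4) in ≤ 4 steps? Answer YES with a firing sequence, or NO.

depth 0: 1 marking
depth 1: 2 markings reached so far
depth 2: 2 markings reached so far
(frontier empty at depth 2; search complete)
target is not among the 2 markings reachable within 4 steps

NO — not reachable within 4 firings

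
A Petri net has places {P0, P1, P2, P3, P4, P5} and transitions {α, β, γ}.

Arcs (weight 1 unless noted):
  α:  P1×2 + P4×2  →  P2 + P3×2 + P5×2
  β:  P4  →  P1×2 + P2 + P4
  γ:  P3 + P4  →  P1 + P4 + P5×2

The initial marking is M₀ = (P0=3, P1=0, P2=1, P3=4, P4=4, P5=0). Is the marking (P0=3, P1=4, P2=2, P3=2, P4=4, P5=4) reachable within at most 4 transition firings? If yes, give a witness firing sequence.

YES — reachable via ⟨β, γ, γ⟩ (3 firings)

step 1: fire β:  (P0=3, P1=0, P2=1, P3=4, P4=4, P5=0) → (P0=3, P1=2, P2=2, P3=4, P4=4, P5=0)
step 2: fire γ:  (P0=3, P1=2, P2=2, P3=4, P4=4, P5=0) → (P0=3, P1=3, P2=2, P3=3, P4=4, P5=2)
step 3: fire γ:  (P0=3, P1=3, P2=2, P3=3, P4=4, P5=2) → (P0=3, P1=4, P2=2, P3=2, P4=4, P5=4)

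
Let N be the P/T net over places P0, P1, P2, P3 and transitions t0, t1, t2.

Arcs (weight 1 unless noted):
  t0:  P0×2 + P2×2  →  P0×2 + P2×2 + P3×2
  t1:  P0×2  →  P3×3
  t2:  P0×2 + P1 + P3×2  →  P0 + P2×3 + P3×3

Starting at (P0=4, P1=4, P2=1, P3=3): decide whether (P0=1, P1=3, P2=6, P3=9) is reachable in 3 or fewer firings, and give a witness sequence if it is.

NO — not reachable within 3 firings

depth 0: 1 marking
depth 1: 3 markings reached so far
depth 2: 7 markings reached so far
depth 3: 12 markings reached so far
target is not among the 12 markings reachable within 3 steps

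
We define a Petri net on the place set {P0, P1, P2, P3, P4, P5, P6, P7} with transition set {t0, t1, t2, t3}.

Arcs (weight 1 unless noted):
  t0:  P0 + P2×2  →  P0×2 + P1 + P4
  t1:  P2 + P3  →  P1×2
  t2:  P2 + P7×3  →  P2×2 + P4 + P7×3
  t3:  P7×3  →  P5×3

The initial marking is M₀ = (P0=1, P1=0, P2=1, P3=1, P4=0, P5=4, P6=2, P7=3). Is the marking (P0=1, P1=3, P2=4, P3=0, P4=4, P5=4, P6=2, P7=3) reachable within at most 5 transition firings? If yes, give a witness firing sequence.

NO — not reachable within 5 firings

depth 0: 1 marking
depth 1: 4 markings reached so far
depth 2: 9 markings reached so far
depth 3: 15 markings reached so far
depth 4: 22 markings reached so far
depth 5: 31 markings reached so far
target is not among the 31 markings reachable within 5 steps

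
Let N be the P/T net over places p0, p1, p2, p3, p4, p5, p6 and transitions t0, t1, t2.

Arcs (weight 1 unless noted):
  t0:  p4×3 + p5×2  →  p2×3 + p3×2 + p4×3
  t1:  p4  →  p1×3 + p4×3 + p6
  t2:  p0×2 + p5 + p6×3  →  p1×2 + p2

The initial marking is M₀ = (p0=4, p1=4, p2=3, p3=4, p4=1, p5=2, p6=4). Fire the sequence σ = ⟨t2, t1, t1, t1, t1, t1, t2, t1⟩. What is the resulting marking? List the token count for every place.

step 1: fire t2:  (p0=4, p1=4, p2=3, p3=4, p4=1, p5=2, p6=4) → (p0=2, p1=6, p2=4, p3=4, p4=1, p5=1, p6=1)
step 2: fire t1:  (p0=2, p1=6, p2=4, p3=4, p4=1, p5=1, p6=1) → (p0=2, p1=9, p2=4, p3=4, p4=3, p5=1, p6=2)
step 3: fire t1:  (p0=2, p1=9, p2=4, p3=4, p4=3, p5=1, p6=2) → (p0=2, p1=12, p2=4, p3=4, p4=5, p5=1, p6=3)
step 4: fire t1:  (p0=2, p1=12, p2=4, p3=4, p4=5, p5=1, p6=3) → (p0=2, p1=15, p2=4, p3=4, p4=7, p5=1, p6=4)
step 5: fire t1:  (p0=2, p1=15, p2=4, p3=4, p4=7, p5=1, p6=4) → (p0=2, p1=18, p2=4, p3=4, p4=9, p5=1, p6=5)
step 6: fire t1:  (p0=2, p1=18, p2=4, p3=4, p4=9, p5=1, p6=5) → (p0=2, p1=21, p2=4, p3=4, p4=11, p5=1, p6=6)
step 7: fire t2:  (p0=2, p1=21, p2=4, p3=4, p4=11, p5=1, p6=6) → (p0=0, p1=23, p2=5, p3=4, p4=11, p5=0, p6=3)
step 8: fire t1:  (p0=0, p1=23, p2=5, p3=4, p4=11, p5=0, p6=3) → (p0=0, p1=26, p2=5, p3=4, p4=13, p5=0, p6=4)

(p0=0, p1=26, p2=5, p3=4, p4=13, p5=0, p6=4)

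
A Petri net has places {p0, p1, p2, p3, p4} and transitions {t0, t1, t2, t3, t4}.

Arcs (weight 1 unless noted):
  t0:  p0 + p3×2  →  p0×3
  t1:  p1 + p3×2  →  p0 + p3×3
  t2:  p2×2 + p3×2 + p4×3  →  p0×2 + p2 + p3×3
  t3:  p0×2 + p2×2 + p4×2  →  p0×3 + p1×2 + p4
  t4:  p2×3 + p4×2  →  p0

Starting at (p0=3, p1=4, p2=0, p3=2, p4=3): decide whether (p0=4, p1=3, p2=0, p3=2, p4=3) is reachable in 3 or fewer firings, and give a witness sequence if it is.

depth 0: 1 marking
depth 1: 3 markings reached so far
depth 2: 5 markings reached so far
depth 3: 7 markings reached so far
target is not among the 7 markings reachable within 3 steps

NO — not reachable within 3 firings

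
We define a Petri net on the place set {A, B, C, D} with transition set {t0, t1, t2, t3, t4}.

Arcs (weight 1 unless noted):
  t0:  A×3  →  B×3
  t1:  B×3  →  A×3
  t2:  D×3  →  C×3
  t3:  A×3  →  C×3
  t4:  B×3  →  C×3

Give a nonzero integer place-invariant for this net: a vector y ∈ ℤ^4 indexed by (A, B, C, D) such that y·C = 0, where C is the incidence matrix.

Incidence matrix C (rows=places, cols=transitions):
       t0   t1   t2   t3   t4
    A  -3    3    0   -3    0
    B   3   -3    0    0   -3
    C   0    0    3    3    3
    D   0    0   -3    0    0

Candidate y = [1, 1, 1, 1]; check y·C column-wise:
  col t0: 1·-3 + 1·3 + 1·0 + 1·0 = 0
  col t1: 1·3 + 1·-3 + 1·0 + 1·0 = 0
  col t2: 1·0 + 1·0 + 1·3 + 1·-3 = 0
  col t3: 1·-3 + 1·0 + 1·3 + 1·0 = 0
  col t4: 1·0 + 1·-3 + 1·3 + 1·0 = 0

y = (A:1, B:1, C:1, D:1)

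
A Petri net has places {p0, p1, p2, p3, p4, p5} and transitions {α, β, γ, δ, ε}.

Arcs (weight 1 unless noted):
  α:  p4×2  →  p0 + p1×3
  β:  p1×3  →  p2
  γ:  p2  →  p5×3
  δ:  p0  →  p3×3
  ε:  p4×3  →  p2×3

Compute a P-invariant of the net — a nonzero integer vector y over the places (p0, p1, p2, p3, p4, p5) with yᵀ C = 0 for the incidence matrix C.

y = (p0:3, p1:1, p2:3, p3:1, p4:3, p5:1)

Incidence matrix C (rows=places, cols=transitions):
        α    β    γ    δ    ε
   p0   1    0    0   -1    0
   p1   3   -3    0    0    0
   p2   0    1   -1    0    3
   p3   0    0    0    3    0
   p4  -2    0    0    0   -3
   p5   0    0    3    0    0

Candidate y = [3, 1, 3, 1, 3, 1]; check y·C column-wise:
  col α: 3·1 + 1·3 + 3·0 + 1·0 + 3·-2 + 1·0 = 0
  col β: 3·0 + 1·-3 + 3·1 + 1·0 + 3·0 + 1·0 = 0
  col γ: 3·0 + 1·0 + 3·-1 + 1·0 + 3·0 + 1·3 = 0
  col δ: 3·-1 + 1·0 + 3·0 + 1·3 + 3·0 + 1·0 = 0
  col ε: 3·0 + 1·0 + 3·3 + 1·0 + 3·-3 + 1·0 = 0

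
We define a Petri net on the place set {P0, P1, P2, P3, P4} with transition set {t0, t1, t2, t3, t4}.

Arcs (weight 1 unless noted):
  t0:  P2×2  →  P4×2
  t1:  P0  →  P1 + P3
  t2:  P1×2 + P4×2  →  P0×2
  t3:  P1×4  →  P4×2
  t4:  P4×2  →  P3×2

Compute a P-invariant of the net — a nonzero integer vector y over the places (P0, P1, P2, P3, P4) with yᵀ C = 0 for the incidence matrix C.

y = (P0:3, P1:1, P2:2, P3:2, P4:2)

Incidence matrix C (rows=places, cols=transitions):
       t0   t1   t2   t3   t4
   P0   0   -1    2    0    0
   P1   0    1   -2   -4    0
   P2  -2    0    0    0    0
   P3   0    1    0    0    2
   P4   2    0   -2    2   -2

Candidate y = [3, 1, 2, 2, 2]; check y·C column-wise:
  col t0: 3·0 + 1·0 + 2·-2 + 2·0 + 2·2 = 0
  col t1: 3·-1 + 1·1 + 2·0 + 2·1 + 2·0 = 0
  col t2: 3·2 + 1·-2 + 2·0 + 2·0 + 2·-2 = 0
  col t3: 3·0 + 1·-4 + 2·0 + 2·0 + 2·2 = 0
  col t4: 3·0 + 1·0 + 2·0 + 2·2 + 2·-2 = 0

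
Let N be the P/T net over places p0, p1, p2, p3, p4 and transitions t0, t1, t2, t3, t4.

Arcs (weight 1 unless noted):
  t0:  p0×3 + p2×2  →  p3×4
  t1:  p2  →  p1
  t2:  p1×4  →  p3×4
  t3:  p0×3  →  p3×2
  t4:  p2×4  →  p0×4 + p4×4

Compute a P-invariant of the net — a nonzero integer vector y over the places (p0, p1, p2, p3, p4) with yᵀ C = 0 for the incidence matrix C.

Incidence matrix C (rows=places, cols=transitions):
       t0   t1   t2   t3   t4
   p0  -3    0    0   -3    4
   p1   0    1   -4    0    0
   p2  -2   -1    0    0   -4
   p3   4    0    4    2    0
   p4   0    0    0    0    4

Candidate y = [2, 3, 3, 3, 1]; check y·C column-wise:
  col t0: 2·-3 + 3·0 + 3·-2 + 3·4 + 1·0 = 0
  col t1: 2·0 + 3·1 + 3·-1 + 3·0 + 1·0 = 0
  col t2: 2·0 + 3·-4 + 3·0 + 3·4 + 1·0 = 0
  col t3: 2·-3 + 3·0 + 3·0 + 3·2 + 1·0 = 0
  col t4: 2·4 + 3·0 + 3·-4 + 3·0 + 1·4 = 0

y = (p0:2, p1:3, p2:3, p3:3, p4:1)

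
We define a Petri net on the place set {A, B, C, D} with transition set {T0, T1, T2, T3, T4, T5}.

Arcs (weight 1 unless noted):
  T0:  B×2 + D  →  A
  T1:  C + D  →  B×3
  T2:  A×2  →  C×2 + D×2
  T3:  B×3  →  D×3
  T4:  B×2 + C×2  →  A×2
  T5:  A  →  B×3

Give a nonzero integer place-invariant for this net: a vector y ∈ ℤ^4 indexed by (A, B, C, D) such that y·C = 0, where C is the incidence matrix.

Incidence matrix C (rows=places, cols=transitions):
       T0   T1   T2   T3   T4   T5
    A   1    0   -2    0    2   -1
    B  -2    3    0   -3   -2    3
    C   0   -1    2    0   -2    0
    D  -1   -1    2    3    0    0

Candidate y = [3, 1, 2, 1]; check y·C column-wise:
  col T0: 3·1 + 1·-2 + 2·0 + 1·-1 = 0
  col T1: 3·0 + 1·3 + 2·-1 + 1·-1 = 0
  col T2: 3·-2 + 1·0 + 2·2 + 1·2 = 0
  col T3: 3·0 + 1·-3 + 2·0 + 1·3 = 0
  col T4: 3·2 + 1·-2 + 2·-2 + 1·0 = 0
  col T5: 3·-1 + 1·3 + 2·0 + 1·0 = 0

y = (A:3, B:1, C:2, D:1)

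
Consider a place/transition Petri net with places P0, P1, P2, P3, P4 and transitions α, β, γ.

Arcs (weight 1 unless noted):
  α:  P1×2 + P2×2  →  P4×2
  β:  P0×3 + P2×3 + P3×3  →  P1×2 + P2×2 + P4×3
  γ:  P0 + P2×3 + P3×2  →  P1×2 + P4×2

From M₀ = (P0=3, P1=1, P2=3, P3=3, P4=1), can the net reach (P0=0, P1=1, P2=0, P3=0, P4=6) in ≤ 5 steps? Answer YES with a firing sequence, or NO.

step 1: fire β:  (P0=3, P1=1, P2=3, P3=3, P4=1) → (P0=0, P1=3, P2=2, P3=0, P4=4)
step 2: fire α:  (P0=0, P1=3, P2=2, P3=0, P4=4) → (P0=0, P1=1, P2=0, P3=0, P4=6)

YES — reachable via ⟨β, α⟩ (2 firings)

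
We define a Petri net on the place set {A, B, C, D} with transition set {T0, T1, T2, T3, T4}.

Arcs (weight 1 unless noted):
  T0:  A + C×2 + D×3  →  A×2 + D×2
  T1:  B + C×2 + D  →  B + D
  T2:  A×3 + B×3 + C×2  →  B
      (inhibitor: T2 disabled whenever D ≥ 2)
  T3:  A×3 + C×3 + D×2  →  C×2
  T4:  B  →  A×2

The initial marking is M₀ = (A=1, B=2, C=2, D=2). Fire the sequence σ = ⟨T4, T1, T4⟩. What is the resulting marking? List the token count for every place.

step 1: fire T4:  (A=1, B=2, C=2, D=2) → (A=3, B=1, C=2, D=2)
step 2: fire T1:  (A=3, B=1, C=2, D=2) → (A=3, B=1, C=0, D=2)
step 3: fire T4:  (A=3, B=1, C=0, D=2) → (A=5, B=0, C=0, D=2)

(A=5, B=0, C=0, D=2)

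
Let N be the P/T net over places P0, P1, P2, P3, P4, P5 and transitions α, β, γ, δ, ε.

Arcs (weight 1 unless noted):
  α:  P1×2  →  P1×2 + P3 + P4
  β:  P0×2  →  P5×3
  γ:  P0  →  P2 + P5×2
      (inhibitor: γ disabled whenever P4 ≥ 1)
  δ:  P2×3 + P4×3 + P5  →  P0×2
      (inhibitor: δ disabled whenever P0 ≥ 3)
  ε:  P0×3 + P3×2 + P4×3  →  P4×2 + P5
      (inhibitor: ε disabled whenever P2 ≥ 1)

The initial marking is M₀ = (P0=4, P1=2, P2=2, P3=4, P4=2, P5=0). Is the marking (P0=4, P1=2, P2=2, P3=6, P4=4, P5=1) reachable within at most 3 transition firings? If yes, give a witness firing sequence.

NO — not reachable within 3 firings

depth 0: 1 marking
depth 1: 3 markings reached so far
depth 2: 6 markings reached so far
depth 3: 9 markings reached so far
target is not among the 9 markings reachable within 3 steps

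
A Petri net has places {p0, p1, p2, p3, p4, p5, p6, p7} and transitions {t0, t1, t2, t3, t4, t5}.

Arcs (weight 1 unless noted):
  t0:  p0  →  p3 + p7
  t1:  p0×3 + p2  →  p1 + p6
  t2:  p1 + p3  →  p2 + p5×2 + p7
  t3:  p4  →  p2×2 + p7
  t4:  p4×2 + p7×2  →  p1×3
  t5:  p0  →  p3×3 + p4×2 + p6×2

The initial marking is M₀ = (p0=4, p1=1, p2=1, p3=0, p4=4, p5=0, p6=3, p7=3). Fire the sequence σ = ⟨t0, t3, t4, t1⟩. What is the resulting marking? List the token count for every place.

step 1: fire t0:  (p0=4, p1=1, p2=1, p3=0, p4=4, p5=0, p6=3, p7=3) → (p0=3, p1=1, p2=1, p3=1, p4=4, p5=0, p6=3, p7=4)
step 2: fire t3:  (p0=3, p1=1, p2=1, p3=1, p4=4, p5=0, p6=3, p7=4) → (p0=3, p1=1, p2=3, p3=1, p4=3, p5=0, p6=3, p7=5)
step 3: fire t4:  (p0=3, p1=1, p2=3, p3=1, p4=3, p5=0, p6=3, p7=5) → (p0=3, p1=4, p2=3, p3=1, p4=1, p5=0, p6=3, p7=3)
step 4: fire t1:  (p0=3, p1=4, p2=3, p3=1, p4=1, p5=0, p6=3, p7=3) → (p0=0, p1=5, p2=2, p3=1, p4=1, p5=0, p6=4, p7=3)

(p0=0, p1=5, p2=2, p3=1, p4=1, p5=0, p6=4, p7=3)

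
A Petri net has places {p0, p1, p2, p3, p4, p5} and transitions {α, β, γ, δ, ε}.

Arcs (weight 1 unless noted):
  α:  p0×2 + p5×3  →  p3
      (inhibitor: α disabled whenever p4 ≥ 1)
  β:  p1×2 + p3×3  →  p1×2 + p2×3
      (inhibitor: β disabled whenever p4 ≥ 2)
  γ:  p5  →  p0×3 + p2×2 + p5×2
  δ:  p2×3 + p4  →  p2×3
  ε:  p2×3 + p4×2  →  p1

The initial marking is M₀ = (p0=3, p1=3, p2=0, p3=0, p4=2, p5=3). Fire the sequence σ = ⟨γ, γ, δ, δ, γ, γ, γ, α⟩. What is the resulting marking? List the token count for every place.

(p0=16, p1=3, p2=10, p3=1, p4=0, p5=5)

step 1: fire γ:  (p0=3, p1=3, p2=0, p3=0, p4=2, p5=3) → (p0=6, p1=3, p2=2, p3=0, p4=2, p5=4)
step 2: fire γ:  (p0=6, p1=3, p2=2, p3=0, p4=2, p5=4) → (p0=9, p1=3, p2=4, p3=0, p4=2, p5=5)
step 3: fire δ:  (p0=9, p1=3, p2=4, p3=0, p4=2, p5=5) → (p0=9, p1=3, p2=4, p3=0, p4=1, p5=5)
step 4: fire δ:  (p0=9, p1=3, p2=4, p3=0, p4=1, p5=5) → (p0=9, p1=3, p2=4, p3=0, p4=0, p5=5)
step 5: fire γ:  (p0=9, p1=3, p2=4, p3=0, p4=0, p5=5) → (p0=12, p1=3, p2=6, p3=0, p4=0, p5=6)
step 6: fire γ:  (p0=12, p1=3, p2=6, p3=0, p4=0, p5=6) → (p0=15, p1=3, p2=8, p3=0, p4=0, p5=7)
step 7: fire γ:  (p0=15, p1=3, p2=8, p3=0, p4=0, p5=7) → (p0=18, p1=3, p2=10, p3=0, p4=0, p5=8)
step 8: fire α:  (p0=18, p1=3, p2=10, p3=0, p4=0, p5=8) → (p0=16, p1=3, p2=10, p3=1, p4=0, p5=5)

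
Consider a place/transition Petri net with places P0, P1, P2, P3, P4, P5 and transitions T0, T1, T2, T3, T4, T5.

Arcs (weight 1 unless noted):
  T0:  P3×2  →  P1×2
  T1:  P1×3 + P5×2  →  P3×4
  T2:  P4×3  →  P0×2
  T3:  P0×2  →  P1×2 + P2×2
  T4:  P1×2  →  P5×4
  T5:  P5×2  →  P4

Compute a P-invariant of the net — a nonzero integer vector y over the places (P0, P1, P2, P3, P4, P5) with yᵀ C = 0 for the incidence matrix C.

y = (P0:3, P1:2, P2:1, P3:2, P4:2, P5:1)

Incidence matrix C (rows=places, cols=transitions):
       T0   T1   T2   T3   T4   T5
   P0   0    0    2   -2    0    0
   P1   2   -3    0    2   -2    0
   P2   0    0    0    2    0    0
   P3  -2    4    0    0    0    0
   P4   0    0   -3    0    0    1
   P5   0   -2    0    0    4   -2

Candidate y = [3, 2, 1, 2, 2, 1]; check y·C column-wise:
  col T0: 3·0 + 2·2 + 1·0 + 2·-2 + 2·0 + 1·0 = 0
  col T1: 3·0 + 2·-3 + 1·0 + 2·4 + 2·0 + 1·-2 = 0
  col T2: 3·2 + 2·0 + 1·0 + 2·0 + 2·-3 + 1·0 = 0
  col T3: 3·-2 + 2·2 + 1·2 + 2·0 + 2·0 + 1·0 = 0
  col T4: 3·0 + 2·-2 + 1·0 + 2·0 + 2·0 + 1·4 = 0
  col T5: 3·0 + 2·0 + 1·0 + 2·0 + 2·1 + 1·-2 = 0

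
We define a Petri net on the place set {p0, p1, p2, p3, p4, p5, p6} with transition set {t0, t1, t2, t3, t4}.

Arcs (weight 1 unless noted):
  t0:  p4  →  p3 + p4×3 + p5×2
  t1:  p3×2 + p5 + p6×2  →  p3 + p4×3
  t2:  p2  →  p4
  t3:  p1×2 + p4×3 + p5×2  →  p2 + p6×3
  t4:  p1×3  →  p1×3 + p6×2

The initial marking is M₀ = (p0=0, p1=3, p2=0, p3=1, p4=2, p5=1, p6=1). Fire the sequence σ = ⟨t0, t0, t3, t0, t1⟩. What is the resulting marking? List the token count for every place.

step 1: fire t0:  (p0=0, p1=3, p2=0, p3=1, p4=2, p5=1, p6=1) → (p0=0, p1=3, p2=0, p3=2, p4=4, p5=3, p6=1)
step 2: fire t0:  (p0=0, p1=3, p2=0, p3=2, p4=4, p5=3, p6=1) → (p0=0, p1=3, p2=0, p3=3, p4=6, p5=5, p6=1)
step 3: fire t3:  (p0=0, p1=3, p2=0, p3=3, p4=6, p5=5, p6=1) → (p0=0, p1=1, p2=1, p3=3, p4=3, p5=3, p6=4)
step 4: fire t0:  (p0=0, p1=1, p2=1, p3=3, p4=3, p5=3, p6=4) → (p0=0, p1=1, p2=1, p3=4, p4=5, p5=5, p6=4)
step 5: fire t1:  (p0=0, p1=1, p2=1, p3=4, p4=5, p5=5, p6=4) → (p0=0, p1=1, p2=1, p3=3, p4=8, p5=4, p6=2)

(p0=0, p1=1, p2=1, p3=3, p4=8, p5=4, p6=2)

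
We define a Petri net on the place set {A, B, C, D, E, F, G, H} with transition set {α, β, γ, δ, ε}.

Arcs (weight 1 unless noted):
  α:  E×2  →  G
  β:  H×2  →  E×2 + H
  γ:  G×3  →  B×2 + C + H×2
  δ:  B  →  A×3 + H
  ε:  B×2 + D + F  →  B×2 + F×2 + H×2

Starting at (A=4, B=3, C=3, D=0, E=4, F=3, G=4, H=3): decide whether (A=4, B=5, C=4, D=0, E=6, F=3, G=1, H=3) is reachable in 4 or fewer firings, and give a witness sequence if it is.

NO — not reachable within 4 firings

depth 0: 1 marking
depth 1: 5 markings reached so far
depth 2: 14 markings reached so far
depth 3: 28 markings reached so far
depth 4: 48 markings reached so far
target is not among the 48 markings reachable within 4 steps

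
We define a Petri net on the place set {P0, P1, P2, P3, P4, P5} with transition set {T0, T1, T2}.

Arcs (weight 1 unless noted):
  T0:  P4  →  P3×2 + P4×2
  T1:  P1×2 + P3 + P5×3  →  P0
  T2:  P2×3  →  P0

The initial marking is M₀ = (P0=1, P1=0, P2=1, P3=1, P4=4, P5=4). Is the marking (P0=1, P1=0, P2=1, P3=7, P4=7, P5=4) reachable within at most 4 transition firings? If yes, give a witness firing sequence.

YES — reachable via ⟨T0, T0, T0⟩ (3 firings)

step 1: fire T0:  (P0=1, P1=0, P2=1, P3=1, P4=4, P5=4) → (P0=1, P1=0, P2=1, P3=3, P4=5, P5=4)
step 2: fire T0:  (P0=1, P1=0, P2=1, P3=3, P4=5, P5=4) → (P0=1, P1=0, P2=1, P3=5, P4=6, P5=4)
step 3: fire T0:  (P0=1, P1=0, P2=1, P3=5, P4=6, P5=4) → (P0=1, P1=0, P2=1, P3=7, P4=7, P5=4)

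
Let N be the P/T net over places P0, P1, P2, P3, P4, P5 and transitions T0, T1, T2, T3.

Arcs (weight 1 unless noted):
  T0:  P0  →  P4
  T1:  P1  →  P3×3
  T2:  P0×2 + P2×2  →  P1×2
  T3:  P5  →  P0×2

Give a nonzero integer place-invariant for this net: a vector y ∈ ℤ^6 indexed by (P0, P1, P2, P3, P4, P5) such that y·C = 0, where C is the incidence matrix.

y = (P0:0, P1:3, P2:3, P3:1, P4:0, P5:0)

Incidence matrix C (rows=places, cols=transitions):
       T0   T1   T2   T3
   P0  -1    0   -2    2
   P1   0   -1    2    0
   P2   0    0   -2    0
   P3   0    3    0    0
   P4   1    0    0    0
   P5   0    0    0   -1

Candidate y = [0, 3, 3, 1, 0, 0]; check y·C column-wise:
  col T0: 0·-1 + 3·0 + 3·0 + 1·0 + 0·1 = 0
  col T1: 3·-1 + 3·0 + 1·3 = 0
  col T2: 0·-2 + 3·2 + 3·-2 + 1·0 = 0
  col T3: 0·2 + 3·0 + 3·0 + 1·0 + 0·-1 = 0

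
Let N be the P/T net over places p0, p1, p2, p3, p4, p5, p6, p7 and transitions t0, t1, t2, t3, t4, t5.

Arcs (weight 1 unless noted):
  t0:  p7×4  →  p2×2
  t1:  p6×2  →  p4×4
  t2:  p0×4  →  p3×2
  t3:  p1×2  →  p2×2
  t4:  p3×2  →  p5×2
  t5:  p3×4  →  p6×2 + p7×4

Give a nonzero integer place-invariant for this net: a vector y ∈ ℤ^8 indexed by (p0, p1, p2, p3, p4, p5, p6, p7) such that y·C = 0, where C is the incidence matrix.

y = (p0:1, p1:0, p2:0, p3:2, p4:2, p5:2, p6:4, p7:0)

Incidence matrix C (rows=places, cols=transitions):
       t0   t1   t2   t3   t4   t5
   p0   0    0   -4    0    0    0
   p1   0    0    0   -2    0    0
   p2   2    0    0    2    0    0
   p3   0    0    2    0   -2   -4
   p4   0    4    0    0    0    0
   p5   0    0    0    0    2    0
   p6   0   -2    0    0    0    2
   p7  -4    0    0    0    0    4

Candidate y = [1, 0, 0, 2, 2, 2, 4, 0]; check y·C column-wise:
  col t0: 1·0 + 0·2 + 2·0 + 2·0 + 2·0 + 4·0 + 0·-4 = 0
  col t1: 1·0 + 2·0 + 2·4 + 2·0 + 4·-2 = 0
  col t2: 1·-4 + 2·2 + 2·0 + 2·0 + 4·0 = 0
  col t3: 1·0 + 0·-2 + 0·2 + 2·0 + 2·0 + 2·0 + 4·0 = 0
  col t4: 1·0 + 2·-2 + 2·0 + 2·2 + 4·0 = 0
  col t5: 1·0 + 2·-4 + 2·0 + 2·0 + 4·2 + 0·4 = 0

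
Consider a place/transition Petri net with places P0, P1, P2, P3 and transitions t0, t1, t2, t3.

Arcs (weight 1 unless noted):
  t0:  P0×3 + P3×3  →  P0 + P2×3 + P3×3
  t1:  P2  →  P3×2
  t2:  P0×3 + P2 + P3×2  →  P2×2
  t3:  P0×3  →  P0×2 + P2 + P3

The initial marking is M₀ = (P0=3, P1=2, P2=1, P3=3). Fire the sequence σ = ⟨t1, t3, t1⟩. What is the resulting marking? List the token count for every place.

(P0=2, P1=2, P2=0, P3=8)

step 1: fire t1:  (P0=3, P1=2, P2=1, P3=3) → (P0=3, P1=2, P2=0, P3=5)
step 2: fire t3:  (P0=3, P1=2, P2=0, P3=5) → (P0=2, P1=2, P2=1, P3=6)
step 3: fire t1:  (P0=2, P1=2, P2=1, P3=6) → (P0=2, P1=2, P2=0, P3=8)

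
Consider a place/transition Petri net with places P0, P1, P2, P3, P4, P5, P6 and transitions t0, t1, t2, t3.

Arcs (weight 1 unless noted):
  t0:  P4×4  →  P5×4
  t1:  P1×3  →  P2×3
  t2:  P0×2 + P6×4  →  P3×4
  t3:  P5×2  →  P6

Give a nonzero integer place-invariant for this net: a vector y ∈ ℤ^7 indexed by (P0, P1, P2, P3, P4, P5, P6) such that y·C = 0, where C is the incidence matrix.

Incidence matrix C (rows=places, cols=transitions):
       t0   t1   t2   t3
   P0   0    0   -2    0
   P1   0   -3    0    0
   P2   0    3    0    0
   P3   0    0    4    0
   P4  -4    0    0    0
   P5   4    0    0   -2
   P6   0    0   -4    1

Candidate y = [0, 1, 1, 0, 0, 0, 0]; check y·C column-wise:
  col t0: 1·0 + 1·0 + 0·-4 + 0·4 = 0
  col t1: 1·-3 + 1·3 = 0
  col t2: 0·-2 + 1·0 + 1·0 + 0·4 + 0·-4 = 0
  col t3: 1·0 + 1·0 + 0·-2 + 0·1 = 0

y = (P0:0, P1:1, P2:1, P3:0, P4:0, P5:0, P6:0)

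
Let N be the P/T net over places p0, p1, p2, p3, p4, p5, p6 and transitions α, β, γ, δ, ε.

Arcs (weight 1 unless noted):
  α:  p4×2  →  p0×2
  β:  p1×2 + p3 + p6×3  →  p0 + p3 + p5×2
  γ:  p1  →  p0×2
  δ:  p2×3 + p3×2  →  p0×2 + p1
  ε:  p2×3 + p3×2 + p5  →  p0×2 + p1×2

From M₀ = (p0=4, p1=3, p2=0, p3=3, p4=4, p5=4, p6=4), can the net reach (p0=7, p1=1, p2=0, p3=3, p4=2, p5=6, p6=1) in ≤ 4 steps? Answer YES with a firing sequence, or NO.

YES — reachable via ⟨α, β⟩ (2 firings)

step 1: fire α:  (p0=4, p1=3, p2=0, p3=3, p4=4, p5=4, p6=4) → (p0=6, p1=3, p2=0, p3=3, p4=2, p5=4, p6=4)
step 2: fire β:  (p0=6, p1=3, p2=0, p3=3, p4=2, p5=4, p6=4) → (p0=7, p1=1, p2=0, p3=3, p4=2, p5=6, p6=1)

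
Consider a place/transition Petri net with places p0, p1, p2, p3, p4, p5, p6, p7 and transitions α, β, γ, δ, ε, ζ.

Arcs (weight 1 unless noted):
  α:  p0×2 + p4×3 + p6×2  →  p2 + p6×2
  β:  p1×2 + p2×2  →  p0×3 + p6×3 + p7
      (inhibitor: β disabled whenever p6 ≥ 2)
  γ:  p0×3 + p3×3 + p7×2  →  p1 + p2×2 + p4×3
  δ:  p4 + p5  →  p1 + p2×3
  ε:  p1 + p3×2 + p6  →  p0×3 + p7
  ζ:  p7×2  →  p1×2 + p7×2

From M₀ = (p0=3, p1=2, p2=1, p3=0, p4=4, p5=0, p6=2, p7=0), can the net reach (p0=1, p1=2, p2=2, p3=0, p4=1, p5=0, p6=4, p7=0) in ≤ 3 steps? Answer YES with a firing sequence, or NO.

depth 0: 1 marking
depth 1: 2 markings reached so far
depth 2: 2 markings reached so far
(frontier empty at depth 2; search complete)
target is not among the 2 markings reachable within 3 steps

NO — not reachable within 3 firings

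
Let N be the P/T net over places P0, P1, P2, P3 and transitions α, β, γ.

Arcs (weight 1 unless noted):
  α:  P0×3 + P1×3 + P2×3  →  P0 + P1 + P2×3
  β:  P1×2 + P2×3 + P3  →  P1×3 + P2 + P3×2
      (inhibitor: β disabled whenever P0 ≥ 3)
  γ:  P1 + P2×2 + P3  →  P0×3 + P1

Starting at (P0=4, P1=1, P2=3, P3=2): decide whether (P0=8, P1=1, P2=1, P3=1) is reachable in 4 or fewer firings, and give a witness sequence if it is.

NO — not reachable within 4 firings

depth 0: 1 marking
depth 1: 2 markings reached so far
depth 2: 2 markings reached so far
(frontier empty at depth 2; search complete)
target is not among the 2 markings reachable within 4 steps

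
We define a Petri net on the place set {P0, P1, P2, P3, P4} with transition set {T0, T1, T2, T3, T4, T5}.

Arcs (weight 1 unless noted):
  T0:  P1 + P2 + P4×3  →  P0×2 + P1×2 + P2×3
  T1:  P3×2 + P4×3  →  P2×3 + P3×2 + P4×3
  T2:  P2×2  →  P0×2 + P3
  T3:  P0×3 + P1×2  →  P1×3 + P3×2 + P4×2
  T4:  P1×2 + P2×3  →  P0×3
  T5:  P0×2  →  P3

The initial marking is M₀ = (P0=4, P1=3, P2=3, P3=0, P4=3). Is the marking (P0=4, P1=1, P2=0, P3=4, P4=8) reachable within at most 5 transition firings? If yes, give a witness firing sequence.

NO — not reachable within 5 firings

depth 0: 1 marking
depth 1: 6 markings reached so far
depth 2: 16 markings reached so far
depth 3: 37 markings reached so far
depth 4: 75 markings reached so far
depth 5: 140 markings reached so far
target is not among the 140 markings reachable within 5 steps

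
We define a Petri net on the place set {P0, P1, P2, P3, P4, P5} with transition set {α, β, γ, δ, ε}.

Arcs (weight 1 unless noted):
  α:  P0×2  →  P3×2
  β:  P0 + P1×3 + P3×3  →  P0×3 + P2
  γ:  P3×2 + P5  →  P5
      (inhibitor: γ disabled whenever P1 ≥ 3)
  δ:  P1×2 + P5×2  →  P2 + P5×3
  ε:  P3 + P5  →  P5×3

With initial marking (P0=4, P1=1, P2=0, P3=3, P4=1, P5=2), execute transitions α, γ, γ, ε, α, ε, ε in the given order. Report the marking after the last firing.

step 1: fire α:  (P0=4, P1=1, P2=0, P3=3, P4=1, P5=2) → (P0=2, P1=1, P2=0, P3=5, P4=1, P5=2)
step 2: fire γ:  (P0=2, P1=1, P2=0, P3=5, P4=1, P5=2) → (P0=2, P1=1, P2=0, P3=3, P4=1, P5=2)
step 3: fire γ:  (P0=2, P1=1, P2=0, P3=3, P4=1, P5=2) → (P0=2, P1=1, P2=0, P3=1, P4=1, P5=2)
step 4: fire ε:  (P0=2, P1=1, P2=0, P3=1, P4=1, P5=2) → (P0=2, P1=1, P2=0, P3=0, P4=1, P5=4)
step 5: fire α:  (P0=2, P1=1, P2=0, P3=0, P4=1, P5=4) → (P0=0, P1=1, P2=0, P3=2, P4=1, P5=4)
step 6: fire ε:  (P0=0, P1=1, P2=0, P3=2, P4=1, P5=4) → (P0=0, P1=1, P2=0, P3=1, P4=1, P5=6)
step 7: fire ε:  (P0=0, P1=1, P2=0, P3=1, P4=1, P5=6) → (P0=0, P1=1, P2=0, P3=0, P4=1, P5=8)

(P0=0, P1=1, P2=0, P3=0, P4=1, P5=8)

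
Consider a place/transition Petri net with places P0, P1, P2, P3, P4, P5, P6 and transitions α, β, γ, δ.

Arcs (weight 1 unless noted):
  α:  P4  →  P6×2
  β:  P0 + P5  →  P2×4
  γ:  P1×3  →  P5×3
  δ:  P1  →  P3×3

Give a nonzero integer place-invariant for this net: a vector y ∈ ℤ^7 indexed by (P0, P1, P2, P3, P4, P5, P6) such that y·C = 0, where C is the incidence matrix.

y = (P0:4, P1:0, P2:1, P3:0, P4:0, P5:0, P6:0)

Incidence matrix C (rows=places, cols=transitions):
        α    β    γ    δ
   P0   0   -1    0    0
   P1   0    0   -3   -1
   P2   0    4    0    0
   P3   0    0    0    3
   P4  -1    0    0    0
   P5   0   -1    3    0
   P6   2    0    0    0

Candidate y = [4, 0, 1, 0, 0, 0, 0]; check y·C column-wise:
  col α: 4·0 + 1·0 + 0·-1 + 0·2 = 0
  col β: 4·-1 + 1·4 + 0·-1 = 0
  col γ: 4·0 + 0·-3 + 1·0 + 0·3 = 0
  col δ: 4·0 + 0·-1 + 1·0 + 0·3 = 0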